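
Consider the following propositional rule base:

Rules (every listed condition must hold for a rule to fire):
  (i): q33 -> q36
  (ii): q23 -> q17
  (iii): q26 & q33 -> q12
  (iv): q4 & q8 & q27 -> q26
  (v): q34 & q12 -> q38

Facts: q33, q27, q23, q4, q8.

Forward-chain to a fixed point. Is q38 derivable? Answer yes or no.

Round 1: (i) [q33 -> q36]; (ii) [q23 -> q17]; (iv) [q4 & q8 & q27 -> q26]. New: q36, q17, q26.
Round 2: (iii) [q26 & q33 -> q12]. New: q12.
Fixed point reached. q38 is concluded only by (v); (v) needs q34 (never derived).

no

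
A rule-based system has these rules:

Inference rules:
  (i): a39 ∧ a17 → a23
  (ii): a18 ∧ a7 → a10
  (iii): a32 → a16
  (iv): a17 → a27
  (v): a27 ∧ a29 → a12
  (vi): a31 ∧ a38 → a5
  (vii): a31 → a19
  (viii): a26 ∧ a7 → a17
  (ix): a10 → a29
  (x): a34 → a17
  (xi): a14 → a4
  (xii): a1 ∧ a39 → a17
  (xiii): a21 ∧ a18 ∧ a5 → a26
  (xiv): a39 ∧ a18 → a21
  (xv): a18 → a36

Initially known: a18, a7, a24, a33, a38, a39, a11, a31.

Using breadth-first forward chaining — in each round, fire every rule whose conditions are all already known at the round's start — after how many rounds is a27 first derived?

Round 1 fires (ii), (vi), (vii), (xiv), (xv), giving a10, a5, a19, a21, a36.
Round 2 fires (ix), (xiii), giving a29, a26.
Round 3 fires (viii), giving a17.
Round 4 fires (i), (iv), giving a23, a27.
a27 first appears in round 4.

4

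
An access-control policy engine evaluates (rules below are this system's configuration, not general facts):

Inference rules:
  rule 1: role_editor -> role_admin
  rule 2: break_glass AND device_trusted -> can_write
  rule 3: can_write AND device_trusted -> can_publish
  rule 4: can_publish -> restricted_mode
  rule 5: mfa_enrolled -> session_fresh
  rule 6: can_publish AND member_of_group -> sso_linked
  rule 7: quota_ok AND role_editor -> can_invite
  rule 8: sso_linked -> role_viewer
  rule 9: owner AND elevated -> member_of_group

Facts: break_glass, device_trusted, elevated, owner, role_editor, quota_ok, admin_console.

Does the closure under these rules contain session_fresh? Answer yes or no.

Round 1: rule 1 [role_editor -> role_admin]; rule 2 [break_glass AND device_trusted -> can_write]; rule 7 [quota_ok AND role_editor -> can_invite]; rule 9 [owner AND elevated -> member_of_group]. Adds role_admin, can_write, can_invite, member_of_group.
Round 2: rule 3 [can_write AND device_trusted -> can_publish]. Adds can_publish.
Round 3: rule 4 [can_publish -> restricted_mode]; rule 6 [can_publish AND member_of_group -> sso_linked]. Adds restricted_mode, sso_linked.
Round 4: rule 8 [sso_linked -> role_viewer]. Adds role_viewer.
Fixed point reached. session_fresh is concluded only by rule 5; rule 5 needs mfa_enrolled (never derived).

no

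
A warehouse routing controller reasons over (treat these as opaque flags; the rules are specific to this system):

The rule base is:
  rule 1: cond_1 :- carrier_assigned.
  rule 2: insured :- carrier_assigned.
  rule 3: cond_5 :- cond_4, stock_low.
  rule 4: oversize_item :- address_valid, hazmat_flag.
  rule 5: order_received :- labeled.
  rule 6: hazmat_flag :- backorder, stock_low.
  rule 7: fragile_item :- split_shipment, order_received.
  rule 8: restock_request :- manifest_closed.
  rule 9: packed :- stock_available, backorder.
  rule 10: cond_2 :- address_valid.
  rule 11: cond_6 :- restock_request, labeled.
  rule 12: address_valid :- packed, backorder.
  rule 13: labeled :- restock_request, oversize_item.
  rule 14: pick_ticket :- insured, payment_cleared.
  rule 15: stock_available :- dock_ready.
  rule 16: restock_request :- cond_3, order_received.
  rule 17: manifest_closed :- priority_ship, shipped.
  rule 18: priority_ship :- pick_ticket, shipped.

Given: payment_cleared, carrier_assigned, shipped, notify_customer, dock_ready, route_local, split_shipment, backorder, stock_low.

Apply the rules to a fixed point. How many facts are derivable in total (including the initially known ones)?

Round 1: rule 1 [cond_1 :- carrier_assigned.]; rule 2 [insured :- carrier_assigned.]; rule 6 [hazmat_flag :- backorder, stock_low.]; rule 15 [stock_available :- dock_ready.]. Adds cond_1, insured, hazmat_flag, stock_available.
Round 2: rule 9 [packed :- stock_available, backorder.]; rule 14 [pick_ticket :- insured, payment_cleared.]. Adds packed, pick_ticket.
Round 3: rule 12 [address_valid :- packed, backorder.]; rule 18 [priority_ship :- pick_ticket, shipped.]. Adds address_valid, priority_ship.
Round 4: rule 4 [oversize_item :- address_valid, hazmat_flag.]; rule 10 [cond_2 :- address_valid.]; rule 17 [manifest_closed :- priority_ship, shipped.]. Adds oversize_item, cond_2, manifest_closed.
Round 5: rule 8 [restock_request :- manifest_closed.]. Adds restock_request.
Round 6: rule 13 [labeled :- restock_request, oversize_item.]. Adds labeled.
Round 7: rule 5 [order_received :- labeled.]; rule 11 [cond_6 :- restock_request, labeled.]. Adds order_received, cond_6.
Round 8: rule 7 [fragile_item :- split_shipment, order_received.]. Adds fragile_item.
Closure: {address_valid, backorder, carrier_assigned, cond_1, cond_2, cond_6, dock_ready, fragile_item, hazmat_flag, insured, labeled, manifest_closed, notify_customer, order_received, oversize_item, packed, payment_cleared, pick_ticket, priority_ship, restock_request, route_local, shipped, split_shipment, stock_available, stock_low} — 25 facts.

25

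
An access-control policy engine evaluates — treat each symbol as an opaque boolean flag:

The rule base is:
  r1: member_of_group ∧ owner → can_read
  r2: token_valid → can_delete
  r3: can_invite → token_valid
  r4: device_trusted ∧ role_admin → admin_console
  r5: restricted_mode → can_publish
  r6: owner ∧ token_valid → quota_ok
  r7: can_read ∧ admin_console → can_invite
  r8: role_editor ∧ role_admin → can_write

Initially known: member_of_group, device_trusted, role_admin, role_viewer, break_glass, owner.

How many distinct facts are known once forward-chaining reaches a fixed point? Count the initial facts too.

12

Round 1 — r1, r4, derive can_read, admin_console.
Round 2 — r7, derive can_invite.
Round 3 — r3, derive token_valid.
Round 4 — r2, r6, derive can_delete, quota_ok.
Closure: {admin_console, break_glass, can_delete, can_invite, can_read, device_trusted, member_of_group, owner, quota_ok, role_admin, role_viewer, token_valid} — 12 facts.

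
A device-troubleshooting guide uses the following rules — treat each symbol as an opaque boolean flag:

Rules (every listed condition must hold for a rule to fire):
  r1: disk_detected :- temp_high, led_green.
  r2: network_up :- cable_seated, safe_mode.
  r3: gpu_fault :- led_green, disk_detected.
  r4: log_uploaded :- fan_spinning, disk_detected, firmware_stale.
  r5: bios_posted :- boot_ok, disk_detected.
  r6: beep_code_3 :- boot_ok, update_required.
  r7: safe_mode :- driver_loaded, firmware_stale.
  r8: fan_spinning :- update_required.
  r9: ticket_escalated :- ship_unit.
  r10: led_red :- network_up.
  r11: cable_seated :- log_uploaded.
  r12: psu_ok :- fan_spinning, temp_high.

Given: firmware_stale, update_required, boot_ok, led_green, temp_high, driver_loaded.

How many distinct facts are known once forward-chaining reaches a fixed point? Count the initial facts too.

Round 1 fires r1, r6, r7, r8, giving disk_detected, beep_code_3, safe_mode, fan_spinning.
Round 2 fires r3, r4, r5, r12, giving gpu_fault, log_uploaded, bios_posted, psu_ok.
Round 3 fires r11, giving cable_seated.
Round 4 fires r2, giving network_up.
Round 5 fires r10, giving led_red.
Closure: {beep_code_3, bios_posted, boot_ok, cable_seated, disk_detected, driver_loaded, fan_spinning, firmware_stale, gpu_fault, led_green, led_red, log_uploaded, network_up, psu_ok, safe_mode, temp_high, update_required} — 17 facts.

17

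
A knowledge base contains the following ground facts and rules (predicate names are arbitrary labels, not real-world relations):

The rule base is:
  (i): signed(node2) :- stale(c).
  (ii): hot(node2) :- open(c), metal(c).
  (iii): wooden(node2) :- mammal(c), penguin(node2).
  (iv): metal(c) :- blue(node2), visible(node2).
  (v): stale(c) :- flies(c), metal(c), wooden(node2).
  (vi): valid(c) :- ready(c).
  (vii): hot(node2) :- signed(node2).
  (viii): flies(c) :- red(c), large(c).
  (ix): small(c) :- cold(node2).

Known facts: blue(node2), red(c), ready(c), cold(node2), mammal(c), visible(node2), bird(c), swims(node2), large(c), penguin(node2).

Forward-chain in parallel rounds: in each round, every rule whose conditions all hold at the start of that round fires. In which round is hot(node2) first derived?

Round 1 — (iii), (iv), (vi), (viii), (ix), derive wooden(node2), metal(c), valid(c), flies(c), small(c).
Round 2 — (v), derive stale(c).
Round 3 — (i), derive signed(node2).
Round 4 — (vii), derive hot(node2).
hot(node2) first appears in round 4.

4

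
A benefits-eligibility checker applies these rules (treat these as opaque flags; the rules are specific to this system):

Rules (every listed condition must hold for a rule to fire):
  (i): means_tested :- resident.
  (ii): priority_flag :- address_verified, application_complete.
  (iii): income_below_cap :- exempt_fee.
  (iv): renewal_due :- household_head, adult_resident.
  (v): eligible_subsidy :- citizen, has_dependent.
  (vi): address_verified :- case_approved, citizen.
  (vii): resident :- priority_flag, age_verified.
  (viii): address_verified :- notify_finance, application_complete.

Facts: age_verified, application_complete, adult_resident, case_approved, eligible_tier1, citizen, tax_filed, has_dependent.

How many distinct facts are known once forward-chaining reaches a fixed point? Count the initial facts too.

[1] (v) [eligible_subsidy :- citizen, has_dependent.]; (vi) [address_verified :- case_approved, citizen.]. ⇒ new: eligible_subsidy, address_verified.
[2] (ii) [priority_flag :- address_verified, application_complete.]. ⇒ new: priority_flag.
[3] (vii) [resident :- priority_flag, age_verified.]. ⇒ new: resident.
[4] (i) [means_tested :- resident.]. ⇒ new: means_tested.
Closure: {address_verified, adult_resident, age_verified, application_complete, case_approved, citizen, eligible_subsidy, eligible_tier1, has_dependent, means_tested, priority_flag, resident, tax_filed} — 13 facts.

13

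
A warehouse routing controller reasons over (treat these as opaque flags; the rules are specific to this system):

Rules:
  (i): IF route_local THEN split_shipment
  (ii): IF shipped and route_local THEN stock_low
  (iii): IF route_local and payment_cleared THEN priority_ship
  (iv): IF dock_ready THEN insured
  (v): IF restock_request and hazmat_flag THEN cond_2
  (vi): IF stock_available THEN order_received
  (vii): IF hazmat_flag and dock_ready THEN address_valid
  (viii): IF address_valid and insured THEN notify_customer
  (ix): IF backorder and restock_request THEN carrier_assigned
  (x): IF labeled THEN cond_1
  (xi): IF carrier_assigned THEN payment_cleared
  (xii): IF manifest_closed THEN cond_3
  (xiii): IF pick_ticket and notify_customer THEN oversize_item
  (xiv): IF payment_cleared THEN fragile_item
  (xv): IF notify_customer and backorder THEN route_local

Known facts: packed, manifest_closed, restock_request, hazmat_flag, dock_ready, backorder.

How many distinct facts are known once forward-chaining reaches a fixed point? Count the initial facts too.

17

Round 1: (iv) [IF dock_ready THEN insured]; (v) [IF restock_request and hazmat_flag THEN cond_2]; (vii) [IF hazmat_flag and dock_ready THEN address_valid]; (ix) [IF backorder and restock_request THEN carrier_assigned]; (xii) [IF manifest_closed THEN cond_3]. Adds insured, cond_2, address_valid, carrier_assigned, cond_3.
Round 2: (viii) [IF address_valid and insured THEN notify_customer]; (xi) [IF carrier_assigned THEN payment_cleared]. Adds notify_customer, payment_cleared.
Round 3: (xiv) [IF payment_cleared THEN fragile_item]; (xv) [IF notify_customer and backorder THEN route_local]. Adds fragile_item, route_local.
Round 4: (i) [IF route_local THEN split_shipment]; (iii) [IF route_local and payment_cleared THEN priority_ship]. Adds split_shipment, priority_ship.
Closure: {address_valid, backorder, carrier_assigned, cond_2, cond_3, dock_ready, fragile_item, hazmat_flag, insured, manifest_closed, notify_customer, packed, payment_cleared, priority_ship, restock_request, route_local, split_shipment} — 17 facts.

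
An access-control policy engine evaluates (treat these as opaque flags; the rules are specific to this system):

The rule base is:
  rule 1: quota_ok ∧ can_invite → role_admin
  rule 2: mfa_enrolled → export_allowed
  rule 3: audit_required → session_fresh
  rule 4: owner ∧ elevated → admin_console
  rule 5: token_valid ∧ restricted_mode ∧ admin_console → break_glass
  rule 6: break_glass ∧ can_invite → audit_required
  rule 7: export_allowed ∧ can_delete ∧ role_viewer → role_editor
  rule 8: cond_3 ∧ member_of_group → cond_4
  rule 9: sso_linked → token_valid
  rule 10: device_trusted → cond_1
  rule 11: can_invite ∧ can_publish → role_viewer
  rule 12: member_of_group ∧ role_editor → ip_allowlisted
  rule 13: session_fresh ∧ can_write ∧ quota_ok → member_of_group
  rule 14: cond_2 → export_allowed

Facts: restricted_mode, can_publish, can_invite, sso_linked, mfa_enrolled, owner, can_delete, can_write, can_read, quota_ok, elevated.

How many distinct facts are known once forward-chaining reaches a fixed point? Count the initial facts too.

22

Round 1: rule 1 [quota_ok ∧ can_invite → role_admin]; rule 2 [mfa_enrolled → export_allowed]; rule 4 [owner ∧ elevated → admin_console]; rule 9 [sso_linked → token_valid]; rule 11 [can_invite ∧ can_publish → role_viewer]. Adds role_admin, export_allowed, admin_console, token_valid, role_viewer.
Round 2: rule 5 [token_valid ∧ restricted_mode ∧ admin_console → break_glass]; rule 7 [export_allowed ∧ can_delete ∧ role_viewer → role_editor]. Adds break_glass, role_editor.
Round 3: rule 6 [break_glass ∧ can_invite → audit_required]. Adds audit_required.
Round 4: rule 3 [audit_required → session_fresh]. Adds session_fresh.
Round 5: rule 13 [session_fresh ∧ can_write ∧ quota_ok → member_of_group]. Adds member_of_group.
Round 6: rule 12 [member_of_group ∧ role_editor → ip_allowlisted]. Adds ip_allowlisted.
Closure: {admin_console, audit_required, break_glass, can_delete, can_invite, can_publish, can_read, can_write, elevated, export_allowed, ip_allowlisted, member_of_group, mfa_enrolled, owner, quota_ok, restricted_mode, role_admin, role_editor, role_viewer, session_fresh, sso_linked, token_valid} — 22 facts.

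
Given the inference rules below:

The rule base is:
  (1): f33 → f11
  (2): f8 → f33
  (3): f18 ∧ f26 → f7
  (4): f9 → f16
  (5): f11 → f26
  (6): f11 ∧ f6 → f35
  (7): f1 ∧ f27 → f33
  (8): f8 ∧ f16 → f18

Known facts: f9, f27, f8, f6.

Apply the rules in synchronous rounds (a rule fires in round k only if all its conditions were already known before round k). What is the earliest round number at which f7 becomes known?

4

[1] (2) [f8 → f33]; (4) [f9 → f16]. ⇒ new: f33, f16.
[2] (1) [f33 → f11]; (8) [f8 ∧ f16 → f18]. ⇒ new: f11, f18.
[3] (5) [f11 → f26]; (6) [f11 ∧ f6 → f35]. ⇒ new: f26, f35.
[4] (3) [f18 ∧ f26 → f7]. ⇒ new: f7.
f7 first appears in round 4.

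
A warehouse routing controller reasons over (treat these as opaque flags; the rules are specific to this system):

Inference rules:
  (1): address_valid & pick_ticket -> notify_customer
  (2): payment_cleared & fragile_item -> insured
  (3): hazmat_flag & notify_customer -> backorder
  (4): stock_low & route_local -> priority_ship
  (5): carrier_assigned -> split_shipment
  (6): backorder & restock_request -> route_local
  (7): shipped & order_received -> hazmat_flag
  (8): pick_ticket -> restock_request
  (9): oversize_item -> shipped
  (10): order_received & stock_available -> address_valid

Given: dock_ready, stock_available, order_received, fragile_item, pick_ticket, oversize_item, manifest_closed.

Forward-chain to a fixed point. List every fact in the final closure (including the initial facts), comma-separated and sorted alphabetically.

Round 1: (8) [pick_ticket -> restock_request]; (9) [oversize_item -> shipped]; (10) [order_received & stock_available -> address_valid]. Adds restock_request, shipped, address_valid.
Round 2: (1) [address_valid & pick_ticket -> notify_customer]; (7) [shipped & order_received -> hazmat_flag]. Adds notify_customer, hazmat_flag.
Round 3: (3) [hazmat_flag & notify_customer -> backorder]. Adds backorder.
Round 4: (6) [backorder & restock_request -> route_local]. Adds route_local.

address_valid, backorder, dock_ready, fragile_item, hazmat_flag, manifest_closed, notify_customer, order_received, oversize_item, pick_ticket, restock_request, route_local, shipped, stock_available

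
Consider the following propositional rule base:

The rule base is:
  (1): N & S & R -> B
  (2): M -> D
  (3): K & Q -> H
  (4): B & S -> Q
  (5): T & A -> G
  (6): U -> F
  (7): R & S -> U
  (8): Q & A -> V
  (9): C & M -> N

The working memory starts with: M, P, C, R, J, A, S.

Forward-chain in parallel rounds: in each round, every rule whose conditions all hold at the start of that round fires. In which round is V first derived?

4

Round 1: (2) [M -> D]; (7) [R & S -> U]; (9) [C & M -> N]. Adds D, U, N.
Round 2: (1) [N & S & R -> B]; (6) [U -> F]. Adds B, F.
Round 3: (4) [B & S -> Q]. Adds Q.
Round 4: (8) [Q & A -> V]. Adds V.
V first appears in round 4.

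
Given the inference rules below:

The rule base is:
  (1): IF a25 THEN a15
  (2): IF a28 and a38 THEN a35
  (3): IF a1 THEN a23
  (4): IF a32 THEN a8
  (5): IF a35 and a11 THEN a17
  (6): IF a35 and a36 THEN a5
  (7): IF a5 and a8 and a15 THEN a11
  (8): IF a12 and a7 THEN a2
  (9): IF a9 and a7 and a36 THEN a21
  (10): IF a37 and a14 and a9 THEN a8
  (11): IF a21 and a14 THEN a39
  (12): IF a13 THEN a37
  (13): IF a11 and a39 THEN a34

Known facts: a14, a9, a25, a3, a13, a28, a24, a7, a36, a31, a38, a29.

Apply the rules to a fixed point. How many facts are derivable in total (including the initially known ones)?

Round 1: (1) [IF a25 THEN a15]; (2) [IF a28 and a38 THEN a35]; (9) [IF a9 and a7 and a36 THEN a21]; (12) [IF a13 THEN a37]. New: a15, a35, a21, a37.
Round 2: (6) [IF a35 and a36 THEN a5]; (10) [IF a37 and a14 and a9 THEN a8]; (11) [IF a21 and a14 THEN a39]. New: a5, a8, a39.
Round 3: (7) [IF a5 and a8 and a15 THEN a11]. New: a11.
Round 4: (5) [IF a35 and a11 THEN a17]; (13) [IF a11 and a39 THEN a34]. New: a17, a34.
Closure: {a11, a13, a14, a15, a17, a21, a24, a25, a28, a29, a3, a31, a34, a35, a36, a37, a38, a39, a5, a7, a8, a9} — 22 facts.

22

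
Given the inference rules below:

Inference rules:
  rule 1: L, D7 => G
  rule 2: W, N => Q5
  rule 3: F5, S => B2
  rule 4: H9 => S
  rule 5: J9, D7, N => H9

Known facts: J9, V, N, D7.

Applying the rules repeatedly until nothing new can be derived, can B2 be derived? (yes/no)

no

Round 1 fires rule 5, giving H9.
Round 2 fires rule 4, giving S.
Fixed point reached. B2 is concluded only by rule 3; rule 3 needs F5 (never derived).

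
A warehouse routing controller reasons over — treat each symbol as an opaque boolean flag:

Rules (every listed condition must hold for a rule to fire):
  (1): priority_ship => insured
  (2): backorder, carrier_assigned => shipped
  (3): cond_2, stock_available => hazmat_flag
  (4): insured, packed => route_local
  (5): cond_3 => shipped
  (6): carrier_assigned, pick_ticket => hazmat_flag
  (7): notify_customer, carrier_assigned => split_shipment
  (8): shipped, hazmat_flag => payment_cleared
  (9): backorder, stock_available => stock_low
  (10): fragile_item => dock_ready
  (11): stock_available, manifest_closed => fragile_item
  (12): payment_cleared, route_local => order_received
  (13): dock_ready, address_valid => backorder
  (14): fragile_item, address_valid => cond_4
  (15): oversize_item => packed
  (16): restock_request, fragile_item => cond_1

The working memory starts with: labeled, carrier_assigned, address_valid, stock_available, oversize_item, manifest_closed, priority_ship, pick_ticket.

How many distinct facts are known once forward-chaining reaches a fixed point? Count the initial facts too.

20

Round 1 fires (1), (6), (11), (15), giving insured, hazmat_flag, fragile_item, packed.
Round 2 fires (4), (10), (14), giving route_local, dock_ready, cond_4.
Round 3 fires (13), giving backorder.
Round 4 fires (2), (9), giving shipped, stock_low.
Round 5 fires (8), giving payment_cleared.
Round 6 fires (12), giving order_received.
Closure: {address_valid, backorder, carrier_assigned, cond_4, dock_ready, fragile_item, hazmat_flag, insured, labeled, manifest_closed, order_received, oversize_item, packed, payment_cleared, pick_ticket, priority_ship, route_local, shipped, stock_available, stock_low} — 20 facts.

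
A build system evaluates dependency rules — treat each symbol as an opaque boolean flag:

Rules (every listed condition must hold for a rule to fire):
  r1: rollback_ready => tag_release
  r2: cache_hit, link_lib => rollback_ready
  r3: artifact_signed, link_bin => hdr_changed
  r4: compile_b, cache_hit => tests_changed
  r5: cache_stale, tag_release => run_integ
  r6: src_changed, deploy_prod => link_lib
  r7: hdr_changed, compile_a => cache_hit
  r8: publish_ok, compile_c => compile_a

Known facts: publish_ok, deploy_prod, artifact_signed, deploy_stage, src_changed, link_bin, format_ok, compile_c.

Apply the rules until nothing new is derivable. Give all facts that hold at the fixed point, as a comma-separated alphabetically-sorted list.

artifact_signed, cache_hit, compile_a, compile_c, deploy_prod, deploy_stage, format_ok, hdr_changed, link_bin, link_lib, publish_ok, rollback_ready, src_changed, tag_release

Round 1: r3 [artifact_signed, link_bin => hdr_changed]; r6 [src_changed, deploy_prod => link_lib]; r8 [publish_ok, compile_c => compile_a]. Adds hdr_changed, link_lib, compile_a.
Round 2: r7 [hdr_changed, compile_a => cache_hit]. Adds cache_hit.
Round 3: r2 [cache_hit, link_lib => rollback_ready]. Adds rollback_ready.
Round 4: r1 [rollback_ready => tag_release]. Adds tag_release.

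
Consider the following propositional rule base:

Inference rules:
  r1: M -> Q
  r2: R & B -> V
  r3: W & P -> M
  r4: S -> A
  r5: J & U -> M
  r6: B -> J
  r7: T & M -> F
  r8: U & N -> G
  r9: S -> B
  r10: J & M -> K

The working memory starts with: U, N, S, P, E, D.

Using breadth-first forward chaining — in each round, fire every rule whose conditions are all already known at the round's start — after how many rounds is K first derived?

Round 1 fires r4, r8, r9, giving A, G, B.
Round 2 fires r6, giving J.
Round 3 fires r5, giving M.
Round 4 fires r1, r10, giving Q, K.
K first appears in round 4.

4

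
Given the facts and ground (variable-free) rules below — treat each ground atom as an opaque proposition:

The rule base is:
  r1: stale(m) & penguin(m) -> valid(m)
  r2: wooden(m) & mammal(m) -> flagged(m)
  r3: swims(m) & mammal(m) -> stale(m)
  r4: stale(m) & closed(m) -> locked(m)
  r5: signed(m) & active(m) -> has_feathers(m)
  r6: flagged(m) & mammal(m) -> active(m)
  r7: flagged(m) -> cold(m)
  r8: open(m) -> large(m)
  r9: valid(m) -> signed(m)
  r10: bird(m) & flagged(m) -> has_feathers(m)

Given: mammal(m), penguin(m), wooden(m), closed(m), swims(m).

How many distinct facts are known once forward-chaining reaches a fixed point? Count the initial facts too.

Round 1: r2 [wooden(m) & mammal(m) -> flagged(m)]; r3 [swims(m) & mammal(m) -> stale(m)]. Adds flagged(m), stale(m).
Round 2: r1 [stale(m) & penguin(m) -> valid(m)]; r4 [stale(m) & closed(m) -> locked(m)]; r6 [flagged(m) & mammal(m) -> active(m)]; r7 [flagged(m) -> cold(m)]. Adds valid(m), locked(m), active(m), cold(m).
Round 3: r9 [valid(m) -> signed(m)]. Adds signed(m).
Round 4: r5 [signed(m) & active(m) -> has_feathers(m)]. Adds has_feathers(m).
Closure: {active(m), closed(m), cold(m), flagged(m), has_feathers(m), locked(m), mammal(m), penguin(m), signed(m), stale(m), swims(m), valid(m), wooden(m)} — 13 facts.

13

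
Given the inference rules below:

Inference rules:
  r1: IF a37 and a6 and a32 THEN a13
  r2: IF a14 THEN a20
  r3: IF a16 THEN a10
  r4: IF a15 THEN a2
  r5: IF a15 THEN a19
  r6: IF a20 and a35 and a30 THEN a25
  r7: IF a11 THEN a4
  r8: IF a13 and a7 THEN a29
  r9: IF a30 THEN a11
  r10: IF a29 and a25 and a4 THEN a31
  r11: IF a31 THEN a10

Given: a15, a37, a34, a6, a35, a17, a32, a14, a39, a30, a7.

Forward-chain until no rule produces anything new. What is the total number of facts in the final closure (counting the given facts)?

21

Round 1 — r1, r2, r4, r5, r9, derive a13, a20, a2, a19, a11.
Round 2 — r6, r7, r8, derive a25, a4, a29.
Round 3 — r10, derive a31.
Round 4 — r11, derive a10.
Closure: {a10, a11, a13, a14, a15, a17, a19, a2, a20, a25, a29, a30, a31, a32, a34, a35, a37, a39, a4, a6, a7} — 21 facts.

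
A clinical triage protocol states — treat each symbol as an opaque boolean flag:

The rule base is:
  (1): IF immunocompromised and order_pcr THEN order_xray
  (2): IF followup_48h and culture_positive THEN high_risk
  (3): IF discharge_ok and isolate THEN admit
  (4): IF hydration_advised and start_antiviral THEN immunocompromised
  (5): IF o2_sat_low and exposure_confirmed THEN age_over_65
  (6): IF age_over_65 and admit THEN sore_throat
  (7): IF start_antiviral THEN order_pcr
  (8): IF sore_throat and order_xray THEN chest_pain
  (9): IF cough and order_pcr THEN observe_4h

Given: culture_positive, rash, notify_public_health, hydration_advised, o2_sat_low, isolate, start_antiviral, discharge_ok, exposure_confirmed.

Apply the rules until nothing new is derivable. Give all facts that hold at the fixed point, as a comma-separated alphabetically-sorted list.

Round 1 — (3), (4), (5), (7), derive admit, immunocompromised, age_over_65, order_pcr.
Round 2 — (1), (6), derive order_xray, sore_throat.
Round 3 — (8), derive chest_pain.

admit, age_over_65, chest_pain, culture_positive, discharge_ok, exposure_confirmed, hydration_advised, immunocompromised, isolate, notify_public_health, o2_sat_low, order_pcr, order_xray, rash, sore_throat, start_antiviral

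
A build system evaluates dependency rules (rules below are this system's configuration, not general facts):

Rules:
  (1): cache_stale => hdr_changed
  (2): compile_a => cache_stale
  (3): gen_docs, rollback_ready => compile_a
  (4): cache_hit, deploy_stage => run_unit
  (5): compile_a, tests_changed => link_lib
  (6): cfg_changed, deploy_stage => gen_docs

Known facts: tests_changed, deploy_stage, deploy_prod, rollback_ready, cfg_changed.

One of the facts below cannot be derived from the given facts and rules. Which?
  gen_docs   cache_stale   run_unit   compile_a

run_unit

[1] (6) [cfg_changed, deploy_stage => gen_docs]. ⇒ new: gen_docs.
[2] (3) [gen_docs, rollback_ready => compile_a]. ⇒ new: compile_a.
[3] (2) [compile_a => cache_stale]; (5) [compile_a, tests_changed => link_lib]. ⇒ new: cache_stale, link_lib.
[4] (1) [cache_stale => hdr_changed]. ⇒ new: hdr_changed.
Derived: gen_docs (round 1), cache_stale (round 3), compile_a (round 2). run_unit never appears in any round.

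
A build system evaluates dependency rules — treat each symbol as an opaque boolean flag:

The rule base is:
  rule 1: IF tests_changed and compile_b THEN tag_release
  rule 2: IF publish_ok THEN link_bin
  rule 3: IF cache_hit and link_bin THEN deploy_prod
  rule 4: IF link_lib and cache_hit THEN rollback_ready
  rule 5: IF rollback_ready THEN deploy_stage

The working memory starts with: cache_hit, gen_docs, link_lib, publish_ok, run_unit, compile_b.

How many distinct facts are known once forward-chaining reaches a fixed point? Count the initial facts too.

Round 1 fires rule 2, rule 4, giving link_bin, rollback_ready.
Round 2 fires rule 3, rule 5, giving deploy_prod, deploy_stage.
Closure: {cache_hit, compile_b, deploy_prod, deploy_stage, gen_docs, link_bin, link_lib, publish_ok, rollback_ready, run_unit} — 10 facts.

10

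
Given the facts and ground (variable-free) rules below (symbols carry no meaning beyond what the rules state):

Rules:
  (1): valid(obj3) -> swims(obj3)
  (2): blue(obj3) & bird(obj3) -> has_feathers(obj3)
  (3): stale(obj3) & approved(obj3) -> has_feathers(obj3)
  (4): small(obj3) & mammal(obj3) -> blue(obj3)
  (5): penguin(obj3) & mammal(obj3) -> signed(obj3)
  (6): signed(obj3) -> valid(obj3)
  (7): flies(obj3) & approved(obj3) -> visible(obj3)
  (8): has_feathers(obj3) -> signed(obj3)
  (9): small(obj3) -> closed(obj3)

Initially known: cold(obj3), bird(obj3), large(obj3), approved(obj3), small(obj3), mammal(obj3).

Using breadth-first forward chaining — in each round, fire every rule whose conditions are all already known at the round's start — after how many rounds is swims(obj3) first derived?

Round 1 fires (4), (9), giving blue(obj3), closed(obj3).
Round 2 fires (2), giving has_feathers(obj3).
Round 3 fires (8), giving signed(obj3).
Round 4 fires (6), giving valid(obj3).
Round 5 fires (1), giving swims(obj3).
swims(obj3) first appears in round 5.

5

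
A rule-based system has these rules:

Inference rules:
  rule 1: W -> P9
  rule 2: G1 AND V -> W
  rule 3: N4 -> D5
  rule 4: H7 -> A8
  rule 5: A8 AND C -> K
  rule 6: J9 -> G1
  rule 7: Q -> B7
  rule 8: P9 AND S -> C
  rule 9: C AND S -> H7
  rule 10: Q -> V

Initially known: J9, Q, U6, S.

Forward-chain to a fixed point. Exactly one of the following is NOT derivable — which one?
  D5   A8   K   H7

D5

Round 1 fires rule 6, rule 7, rule 10, giving G1, B7, V.
Round 2 fires rule 2, giving W.
Round 3 fires rule 1, giving P9.
Round 4 fires rule 8, giving C.
Round 5 fires rule 9, giving H7.
Round 6 fires rule 4, giving A8.
Round 7 fires rule 5, giving K.
Derived: H7 (round 5), A8 (round 6), K (round 7). D5 never appears in any round.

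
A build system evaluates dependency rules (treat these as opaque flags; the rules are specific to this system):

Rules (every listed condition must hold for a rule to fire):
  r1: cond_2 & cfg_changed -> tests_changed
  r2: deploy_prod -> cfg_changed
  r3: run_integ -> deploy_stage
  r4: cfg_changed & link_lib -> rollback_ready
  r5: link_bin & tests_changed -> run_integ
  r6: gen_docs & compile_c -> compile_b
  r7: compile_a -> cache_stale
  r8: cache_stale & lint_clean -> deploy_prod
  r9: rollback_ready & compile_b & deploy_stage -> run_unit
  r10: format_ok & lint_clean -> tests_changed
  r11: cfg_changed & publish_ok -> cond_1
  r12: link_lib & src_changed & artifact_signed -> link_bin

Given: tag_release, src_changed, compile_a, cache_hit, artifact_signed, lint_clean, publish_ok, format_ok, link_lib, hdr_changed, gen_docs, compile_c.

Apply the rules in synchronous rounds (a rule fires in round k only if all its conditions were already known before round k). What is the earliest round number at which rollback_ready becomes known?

Round 1: r6 [gen_docs & compile_c -> compile_b]; r7 [compile_a -> cache_stale]; r10 [format_ok & lint_clean -> tests_changed]; r12 [link_lib & src_changed & artifact_signed -> link_bin]. New: compile_b, cache_stale, tests_changed, link_bin.
Round 2: r5 [link_bin & tests_changed -> run_integ]; r8 [cache_stale & lint_clean -> deploy_prod]. New: run_integ, deploy_prod.
Round 3: r2 [deploy_prod -> cfg_changed]; r3 [run_integ -> deploy_stage]. New: cfg_changed, deploy_stage.
Round 4: r4 [cfg_changed & link_lib -> rollback_ready]; r11 [cfg_changed & publish_ok -> cond_1]. New: rollback_ready, cond_1.
rollback_ready first appears in round 4.

4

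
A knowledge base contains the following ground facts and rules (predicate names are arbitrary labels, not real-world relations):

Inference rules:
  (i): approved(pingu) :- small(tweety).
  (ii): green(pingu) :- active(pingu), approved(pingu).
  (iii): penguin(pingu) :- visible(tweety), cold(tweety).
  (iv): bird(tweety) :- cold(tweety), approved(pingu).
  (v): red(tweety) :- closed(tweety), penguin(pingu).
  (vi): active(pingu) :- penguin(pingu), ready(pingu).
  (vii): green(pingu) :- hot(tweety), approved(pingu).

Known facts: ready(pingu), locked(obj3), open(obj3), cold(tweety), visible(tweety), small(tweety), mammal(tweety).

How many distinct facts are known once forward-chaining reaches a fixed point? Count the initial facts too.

12

[1] (i) [approved(pingu) :- small(tweety).]; (iii) [penguin(pingu) :- visible(tweety), cold(tweety).]. ⇒ new: approved(pingu), penguin(pingu).
[2] (iv) [bird(tweety) :- cold(tweety), approved(pingu).]; (vi) [active(pingu) :- penguin(pingu), ready(pingu).]. ⇒ new: bird(tweety), active(pingu).
[3] (ii) [green(pingu) :- active(pingu), approved(pingu).]. ⇒ new: green(pingu).
Closure: {active(pingu), approved(pingu), bird(tweety), cold(tweety), green(pingu), locked(obj3), mammal(tweety), open(obj3), penguin(pingu), ready(pingu), small(tweety), visible(tweety)} — 12 facts.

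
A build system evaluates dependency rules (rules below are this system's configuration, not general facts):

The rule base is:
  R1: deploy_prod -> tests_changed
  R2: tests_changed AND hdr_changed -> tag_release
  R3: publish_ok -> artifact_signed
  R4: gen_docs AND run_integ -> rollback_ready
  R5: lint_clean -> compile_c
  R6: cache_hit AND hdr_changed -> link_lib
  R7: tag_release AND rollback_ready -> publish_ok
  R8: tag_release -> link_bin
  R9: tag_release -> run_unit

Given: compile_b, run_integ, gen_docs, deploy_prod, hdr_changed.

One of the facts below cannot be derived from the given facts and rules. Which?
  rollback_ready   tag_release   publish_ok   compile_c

Round 1: R1 [deploy_prod -> tests_changed]; R4 [gen_docs AND run_integ -> rollback_ready]. Adds tests_changed, rollback_ready.
Round 2: R2 [tests_changed AND hdr_changed -> tag_release]. Adds tag_release.
Round 3: R7 [tag_release AND rollback_ready -> publish_ok]; R8 [tag_release -> link_bin]; R9 [tag_release -> run_unit]. Adds publish_ok, link_bin, run_unit.
Round 4: R3 [publish_ok -> artifact_signed]. Adds artifact_signed.
Derived: publish_ok (round 3), tag_release (round 2), rollback_ready (round 1). compile_c never appears in any round.

compile_c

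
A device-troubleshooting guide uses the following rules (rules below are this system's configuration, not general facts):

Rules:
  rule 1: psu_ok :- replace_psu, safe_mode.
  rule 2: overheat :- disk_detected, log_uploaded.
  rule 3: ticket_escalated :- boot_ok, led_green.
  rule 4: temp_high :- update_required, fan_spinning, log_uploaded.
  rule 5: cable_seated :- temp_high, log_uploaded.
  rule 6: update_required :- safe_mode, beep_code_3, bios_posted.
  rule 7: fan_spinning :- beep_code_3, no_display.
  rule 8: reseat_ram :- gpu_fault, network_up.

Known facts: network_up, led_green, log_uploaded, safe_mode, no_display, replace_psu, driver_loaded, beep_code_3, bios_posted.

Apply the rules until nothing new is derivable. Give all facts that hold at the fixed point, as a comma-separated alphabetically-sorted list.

[1] rule 1 [psu_ok :- replace_psu, safe_mode.]; rule 6 [update_required :- safe_mode, beep_code_3, bios_posted.]; rule 7 [fan_spinning :- beep_code_3, no_display.]. ⇒ new: psu_ok, update_required, fan_spinning.
[2] rule 4 [temp_high :- update_required, fan_spinning, log_uploaded.]. ⇒ new: temp_high.
[3] rule 5 [cable_seated :- temp_high, log_uploaded.]. ⇒ new: cable_seated.

beep_code_3, bios_posted, cable_seated, driver_loaded, fan_spinning, led_green, log_uploaded, network_up, no_display, psu_ok, replace_psu, safe_mode, temp_high, update_required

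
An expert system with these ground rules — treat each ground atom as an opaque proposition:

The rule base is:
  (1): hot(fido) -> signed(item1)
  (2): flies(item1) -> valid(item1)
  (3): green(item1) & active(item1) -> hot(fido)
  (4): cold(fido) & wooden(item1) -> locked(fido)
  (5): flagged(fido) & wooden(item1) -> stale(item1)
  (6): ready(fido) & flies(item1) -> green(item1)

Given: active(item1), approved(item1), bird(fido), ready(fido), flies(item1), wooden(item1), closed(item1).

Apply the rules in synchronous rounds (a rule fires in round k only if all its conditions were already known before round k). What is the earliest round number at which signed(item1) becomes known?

3

[1] (2) [flies(item1) -> valid(item1)]; (6) [ready(fido) & flies(item1) -> green(item1)]. ⇒ new: valid(item1), green(item1).
[2] (3) [green(item1) & active(item1) -> hot(fido)]. ⇒ new: hot(fido).
[3] (1) [hot(fido) -> signed(item1)]. ⇒ new: signed(item1).
signed(item1) first appears in round 3.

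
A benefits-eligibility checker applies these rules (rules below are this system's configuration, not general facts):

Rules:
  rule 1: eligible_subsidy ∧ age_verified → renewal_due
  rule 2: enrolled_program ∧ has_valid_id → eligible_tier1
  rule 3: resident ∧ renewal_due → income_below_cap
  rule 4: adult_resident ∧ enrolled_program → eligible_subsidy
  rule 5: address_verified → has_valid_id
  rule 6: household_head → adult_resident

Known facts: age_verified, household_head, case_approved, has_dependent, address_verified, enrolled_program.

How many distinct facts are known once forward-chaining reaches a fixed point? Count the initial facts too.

11

Round 1: rule 5 [address_verified → has_valid_id]; rule 6 [household_head → adult_resident]. New: has_valid_id, adult_resident.
Round 2: rule 2 [enrolled_program ∧ has_valid_id → eligible_tier1]; rule 4 [adult_resident ∧ enrolled_program → eligible_subsidy]. New: eligible_tier1, eligible_subsidy.
Round 3: rule 1 [eligible_subsidy ∧ age_verified → renewal_due]. New: renewal_due.
Closure: {address_verified, adult_resident, age_verified, case_approved, eligible_subsidy, eligible_tier1, enrolled_program, has_dependent, has_valid_id, household_head, renewal_due} — 11 facts.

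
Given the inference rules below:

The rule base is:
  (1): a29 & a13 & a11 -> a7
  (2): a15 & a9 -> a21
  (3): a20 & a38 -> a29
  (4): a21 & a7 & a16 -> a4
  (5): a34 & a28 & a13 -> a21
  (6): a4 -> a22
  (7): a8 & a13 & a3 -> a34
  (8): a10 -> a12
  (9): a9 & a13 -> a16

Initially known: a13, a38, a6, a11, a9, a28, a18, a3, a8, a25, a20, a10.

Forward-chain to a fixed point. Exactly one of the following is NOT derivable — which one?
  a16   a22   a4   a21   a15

[1] (3) [a20 & a38 -> a29]; (7) [a8 & a13 & a3 -> a34]; (8) [a10 -> a12]; (9) [a9 & a13 -> a16]. ⇒ new: a29, a34, a12, a16.
[2] (1) [a29 & a13 & a11 -> a7]; (5) [a34 & a28 & a13 -> a21]. ⇒ new: a7, a21.
[3] (4) [a21 & a7 & a16 -> a4]. ⇒ new: a4.
[4] (6) [a4 -> a22]. ⇒ new: a22.
Derived: a21 (round 2), a4 (round 3), a16 (round 1), a22 (round 4). a15 never appears in any round.

a15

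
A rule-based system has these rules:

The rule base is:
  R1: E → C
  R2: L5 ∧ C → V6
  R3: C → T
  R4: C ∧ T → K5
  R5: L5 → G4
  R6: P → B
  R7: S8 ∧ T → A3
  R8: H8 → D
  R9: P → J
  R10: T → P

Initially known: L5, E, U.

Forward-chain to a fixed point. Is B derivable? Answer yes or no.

Round 1: R1 [E → C]; R5 [L5 → G4]. Adds C, G4.
Round 2: R2 [L5 ∧ C → V6]; R3 [C → T]. Adds V6, T.
Round 3: R4 [C ∧ T → K5]; R10 [T → P]. Adds K5, P.
Round 4: R6 [P → B]; R9 [P → J]. Adds B, J.
B appears in round 4, so it is derivable.

yes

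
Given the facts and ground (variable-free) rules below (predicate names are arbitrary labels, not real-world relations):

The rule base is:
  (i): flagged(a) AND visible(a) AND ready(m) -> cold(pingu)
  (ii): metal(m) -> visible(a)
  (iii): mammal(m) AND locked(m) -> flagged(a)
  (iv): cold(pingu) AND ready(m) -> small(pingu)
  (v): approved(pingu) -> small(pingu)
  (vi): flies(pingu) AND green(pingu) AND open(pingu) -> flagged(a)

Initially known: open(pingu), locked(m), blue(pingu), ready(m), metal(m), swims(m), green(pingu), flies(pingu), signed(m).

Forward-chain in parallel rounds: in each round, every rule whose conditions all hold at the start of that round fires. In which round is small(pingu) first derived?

3

Round 1: (ii) [metal(m) -> visible(a)]; (vi) [flies(pingu) AND green(pingu) AND open(pingu) -> flagged(a)]. New: visible(a), flagged(a).
Round 2: (i) [flagged(a) AND visible(a) AND ready(m) -> cold(pingu)]. New: cold(pingu).
Round 3: (iv) [cold(pingu) AND ready(m) -> small(pingu)]. New: small(pingu).
small(pingu) first appears in round 3.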